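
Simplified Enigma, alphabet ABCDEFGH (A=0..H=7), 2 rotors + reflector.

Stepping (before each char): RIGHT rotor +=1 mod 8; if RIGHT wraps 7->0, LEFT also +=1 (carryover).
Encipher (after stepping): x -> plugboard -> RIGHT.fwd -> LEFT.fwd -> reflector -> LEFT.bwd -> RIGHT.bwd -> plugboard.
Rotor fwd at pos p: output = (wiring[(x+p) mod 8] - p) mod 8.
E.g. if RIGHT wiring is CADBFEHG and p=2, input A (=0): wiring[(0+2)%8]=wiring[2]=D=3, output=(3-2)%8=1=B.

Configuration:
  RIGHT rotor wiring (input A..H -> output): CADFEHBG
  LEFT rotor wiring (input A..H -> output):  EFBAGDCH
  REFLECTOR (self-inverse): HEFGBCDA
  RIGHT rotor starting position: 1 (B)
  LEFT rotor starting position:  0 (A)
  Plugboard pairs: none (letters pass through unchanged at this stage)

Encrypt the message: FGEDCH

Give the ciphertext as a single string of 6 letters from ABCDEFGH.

Answer: DCHBEG

Derivation:
Char 1 ('F'): step: R->2, L=0; F->plug->F->R->E->L->G->refl->D->L'->F->R'->D->plug->D
Char 2 ('G'): step: R->3, L=0; G->plug->G->R->F->L->D->refl->G->L'->E->R'->C->plug->C
Char 3 ('E'): step: R->4, L=0; E->plug->E->R->G->L->C->refl->F->L'->B->R'->H->plug->H
Char 4 ('D'): step: R->5, L=0; D->plug->D->R->F->L->D->refl->G->L'->E->R'->B->plug->B
Char 5 ('C'): step: R->6, L=0; C->plug->C->R->E->L->G->refl->D->L'->F->R'->E->plug->E
Char 6 ('H'): step: R->7, L=0; H->plug->H->R->C->L->B->refl->E->L'->A->R'->G->plug->G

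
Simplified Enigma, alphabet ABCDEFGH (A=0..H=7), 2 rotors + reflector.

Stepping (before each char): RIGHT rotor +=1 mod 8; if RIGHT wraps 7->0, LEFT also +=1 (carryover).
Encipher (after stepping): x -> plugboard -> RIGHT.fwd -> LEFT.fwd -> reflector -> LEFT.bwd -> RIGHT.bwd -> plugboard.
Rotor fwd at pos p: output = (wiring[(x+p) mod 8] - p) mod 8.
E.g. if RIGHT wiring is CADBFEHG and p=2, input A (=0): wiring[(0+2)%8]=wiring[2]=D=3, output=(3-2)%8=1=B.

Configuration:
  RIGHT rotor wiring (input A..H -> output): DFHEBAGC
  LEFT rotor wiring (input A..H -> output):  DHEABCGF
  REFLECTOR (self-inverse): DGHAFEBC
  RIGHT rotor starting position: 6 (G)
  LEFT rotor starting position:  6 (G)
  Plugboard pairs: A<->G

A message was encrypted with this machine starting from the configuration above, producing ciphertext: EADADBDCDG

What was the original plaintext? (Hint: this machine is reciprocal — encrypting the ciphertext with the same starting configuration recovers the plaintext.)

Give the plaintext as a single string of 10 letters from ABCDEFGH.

Char 1 ('E'): step: R->7, L=6; E->plug->E->R->F->L->C->refl->H->L'->B->R'->G->plug->A
Char 2 ('A'): step: R->0, L->7 (L advanced); A->plug->G->R->G->L->D->refl->A->L'->C->R'->H->plug->H
Char 3 ('D'): step: R->1, L=7; D->plug->D->R->A->L->G->refl->B->L'->E->R'->A->plug->G
Char 4 ('A'): step: R->2, L=7; A->plug->G->R->B->L->E->refl->F->L'->D->R'->H->plug->H
Char 5 ('D'): step: R->3, L=7; D->plug->D->R->D->L->F->refl->E->L'->B->R'->A->plug->G
Char 6 ('B'): step: R->4, L=7; B->plug->B->R->E->L->B->refl->G->L'->A->R'->H->plug->H
Char 7 ('D'): step: R->5, L=7; D->plug->D->R->G->L->D->refl->A->L'->C->R'->F->plug->F
Char 8 ('C'): step: R->6, L=7; C->plug->C->R->F->L->C->refl->H->L'->H->R'->D->plug->D
Char 9 ('D'): step: R->7, L=7; D->plug->D->R->A->L->G->refl->B->L'->E->R'->B->plug->B
Char 10 ('G'): step: R->0, L->0 (L advanced); G->plug->A->R->D->L->A->refl->D->L'->A->R'->F->plug->F

Answer: AHGHGHFDBF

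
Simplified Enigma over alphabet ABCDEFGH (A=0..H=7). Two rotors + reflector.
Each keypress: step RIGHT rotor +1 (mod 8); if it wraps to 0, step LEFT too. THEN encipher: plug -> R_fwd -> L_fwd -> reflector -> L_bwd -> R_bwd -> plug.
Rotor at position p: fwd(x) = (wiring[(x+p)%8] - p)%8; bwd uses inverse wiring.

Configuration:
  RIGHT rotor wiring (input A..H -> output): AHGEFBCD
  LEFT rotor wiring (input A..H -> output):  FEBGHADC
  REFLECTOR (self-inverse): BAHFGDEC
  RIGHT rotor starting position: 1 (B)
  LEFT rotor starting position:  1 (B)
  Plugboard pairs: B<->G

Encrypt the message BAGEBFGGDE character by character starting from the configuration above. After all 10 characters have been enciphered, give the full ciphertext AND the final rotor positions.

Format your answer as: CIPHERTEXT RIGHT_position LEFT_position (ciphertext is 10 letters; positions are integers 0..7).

Answer: FCEHHGADED 3 2

Derivation:
Char 1 ('B'): step: R->2, L=1; B->plug->G->R->G->L->B->refl->A->L'->B->R'->F->plug->F
Char 2 ('A'): step: R->3, L=1; A->plug->A->R->B->L->A->refl->B->L'->G->R'->C->plug->C
Char 3 ('G'): step: R->4, L=1; G->plug->B->R->F->L->C->refl->H->L'->E->R'->E->plug->E
Char 4 ('E'): step: R->5, L=1; E->plug->E->R->C->L->F->refl->D->L'->A->R'->H->plug->H
Char 5 ('B'): step: R->6, L=1; B->plug->G->R->H->L->E->refl->G->L'->D->R'->H->plug->H
Char 6 ('F'): step: R->7, L=1; F->plug->F->R->G->L->B->refl->A->L'->B->R'->B->plug->G
Char 7 ('G'): step: R->0, L->2 (L advanced); G->plug->B->R->H->L->C->refl->H->L'->A->R'->A->plug->A
Char 8 ('G'): step: R->1, L=2; G->plug->B->R->F->L->A->refl->B->L'->E->R'->D->plug->D
Char 9 ('D'): step: R->2, L=2; D->plug->D->R->H->L->C->refl->H->L'->A->R'->E->plug->E
Char 10 ('E'): step: R->3, L=2; E->plug->E->R->A->L->H->refl->C->L'->H->R'->D->plug->D
Final: ciphertext=FCEHHGADED, RIGHT=3, LEFT=2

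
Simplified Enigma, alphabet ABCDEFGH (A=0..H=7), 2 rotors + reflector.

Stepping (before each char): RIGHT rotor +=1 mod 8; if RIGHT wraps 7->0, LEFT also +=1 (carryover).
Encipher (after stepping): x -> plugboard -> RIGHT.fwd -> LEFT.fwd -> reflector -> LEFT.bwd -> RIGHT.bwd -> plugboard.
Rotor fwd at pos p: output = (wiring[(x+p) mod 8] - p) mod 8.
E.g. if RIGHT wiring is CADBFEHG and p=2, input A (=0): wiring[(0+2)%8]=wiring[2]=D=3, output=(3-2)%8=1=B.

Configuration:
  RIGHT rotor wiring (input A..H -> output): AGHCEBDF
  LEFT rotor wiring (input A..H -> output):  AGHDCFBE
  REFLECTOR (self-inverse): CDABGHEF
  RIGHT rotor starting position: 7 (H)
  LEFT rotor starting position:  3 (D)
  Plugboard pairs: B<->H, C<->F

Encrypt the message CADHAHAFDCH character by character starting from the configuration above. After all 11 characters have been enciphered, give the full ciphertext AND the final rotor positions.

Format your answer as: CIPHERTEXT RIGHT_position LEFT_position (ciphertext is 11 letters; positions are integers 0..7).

Char 1 ('C'): step: R->0, L->4 (L advanced); C->plug->F->R->B->L->B->refl->D->L'->G->R'->B->plug->H
Char 2 ('A'): step: R->1, L=4; A->plug->A->R->F->L->C->refl->A->L'->D->R'->D->plug->D
Char 3 ('D'): step: R->2, L=4; D->plug->D->R->H->L->H->refl->F->L'->C->R'->C->plug->F
Char 4 ('H'): step: R->3, L=4; H->plug->B->R->B->L->B->refl->D->L'->G->R'->C->plug->F
Char 5 ('A'): step: R->4, L=4; A->plug->A->R->A->L->G->refl->E->L'->E->R'->E->plug->E
Char 6 ('H'): step: R->5, L=4; H->plug->B->R->G->L->D->refl->B->L'->B->R'->E->plug->E
Char 7 ('A'): step: R->6, L=4; A->plug->A->R->F->L->C->refl->A->L'->D->R'->H->plug->B
Char 8 ('F'): step: R->7, L=4; F->plug->C->R->H->L->H->refl->F->L'->C->R'->G->plug->G
Char 9 ('D'): step: R->0, L->5 (L advanced); D->plug->D->R->C->L->H->refl->F->L'->H->R'->C->plug->F
Char 10 ('C'): step: R->1, L=5; C->plug->F->R->C->L->H->refl->F->L'->H->R'->H->plug->B
Char 11 ('H'): step: R->2, L=5; H->plug->B->R->A->L->A->refl->C->L'->F->R'->A->plug->A
Final: ciphertext=HDFFEEBGFBA, RIGHT=2, LEFT=5

Answer: HDFFEEBGFBA 2 5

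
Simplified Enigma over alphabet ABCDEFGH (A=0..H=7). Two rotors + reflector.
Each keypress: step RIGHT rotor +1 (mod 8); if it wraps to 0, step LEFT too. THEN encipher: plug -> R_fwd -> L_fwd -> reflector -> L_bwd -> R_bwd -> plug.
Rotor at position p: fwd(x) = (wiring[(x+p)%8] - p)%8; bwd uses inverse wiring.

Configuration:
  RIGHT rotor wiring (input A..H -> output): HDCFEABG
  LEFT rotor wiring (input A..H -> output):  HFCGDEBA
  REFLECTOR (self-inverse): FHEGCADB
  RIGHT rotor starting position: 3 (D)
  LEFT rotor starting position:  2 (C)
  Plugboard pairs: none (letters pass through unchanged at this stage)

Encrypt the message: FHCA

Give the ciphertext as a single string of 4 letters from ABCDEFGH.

Answer: CFAF

Derivation:
Char 1 ('F'): step: R->4, L=2; F->plug->F->R->H->L->D->refl->G->L'->F->R'->C->plug->C
Char 2 ('H'): step: R->5, L=2; H->plug->H->R->H->L->D->refl->G->L'->F->R'->F->plug->F
Char 3 ('C'): step: R->6, L=2; C->plug->C->R->B->L->E->refl->C->L'->D->R'->A->plug->A
Char 4 ('A'): step: R->7, L=2; A->plug->A->R->H->L->D->refl->G->L'->F->R'->F->plug->F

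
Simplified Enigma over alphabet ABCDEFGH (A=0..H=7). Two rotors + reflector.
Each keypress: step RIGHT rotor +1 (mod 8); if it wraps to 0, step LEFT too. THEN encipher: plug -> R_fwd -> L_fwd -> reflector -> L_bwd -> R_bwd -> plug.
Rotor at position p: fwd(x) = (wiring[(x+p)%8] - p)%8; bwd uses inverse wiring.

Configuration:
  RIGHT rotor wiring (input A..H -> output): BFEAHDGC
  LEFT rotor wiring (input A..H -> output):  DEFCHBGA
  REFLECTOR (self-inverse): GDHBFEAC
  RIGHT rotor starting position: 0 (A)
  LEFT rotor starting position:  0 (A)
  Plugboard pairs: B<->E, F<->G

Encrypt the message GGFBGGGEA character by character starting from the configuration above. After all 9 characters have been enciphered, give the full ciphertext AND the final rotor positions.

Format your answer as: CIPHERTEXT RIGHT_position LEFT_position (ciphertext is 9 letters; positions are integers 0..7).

Char 1 ('G'): step: R->1, L=0; G->plug->F->R->F->L->B->refl->D->L'->A->R'->H->plug->H
Char 2 ('G'): step: R->2, L=0; G->plug->F->R->A->L->D->refl->B->L'->F->R'->C->plug->C
Char 3 ('F'): step: R->3, L=0; F->plug->G->R->C->L->F->refl->E->L'->B->R'->H->plug->H
Char 4 ('B'): step: R->4, L=0; B->plug->E->R->F->L->B->refl->D->L'->A->R'->G->plug->F
Char 5 ('G'): step: R->5, L=0; G->plug->F->R->H->L->A->refl->G->L'->G->R'->A->plug->A
Char 6 ('G'): step: R->6, L=0; G->plug->F->R->C->L->F->refl->E->L'->B->R'->G->plug->F
Char 7 ('G'): step: R->7, L=0; G->plug->F->R->A->L->D->refl->B->L'->F->R'->D->plug->D
Char 8 ('E'): step: R->0, L->1 (L advanced); E->plug->B->R->F->L->F->refl->E->L'->B->R'->A->plug->A
Char 9 ('A'): step: R->1, L=1; A->plug->A->R->E->L->A->refl->G->L'->D->R'->B->plug->E
Final: ciphertext=HCHFAFDAE, RIGHT=1, LEFT=1

Answer: HCHFAFDAE 1 1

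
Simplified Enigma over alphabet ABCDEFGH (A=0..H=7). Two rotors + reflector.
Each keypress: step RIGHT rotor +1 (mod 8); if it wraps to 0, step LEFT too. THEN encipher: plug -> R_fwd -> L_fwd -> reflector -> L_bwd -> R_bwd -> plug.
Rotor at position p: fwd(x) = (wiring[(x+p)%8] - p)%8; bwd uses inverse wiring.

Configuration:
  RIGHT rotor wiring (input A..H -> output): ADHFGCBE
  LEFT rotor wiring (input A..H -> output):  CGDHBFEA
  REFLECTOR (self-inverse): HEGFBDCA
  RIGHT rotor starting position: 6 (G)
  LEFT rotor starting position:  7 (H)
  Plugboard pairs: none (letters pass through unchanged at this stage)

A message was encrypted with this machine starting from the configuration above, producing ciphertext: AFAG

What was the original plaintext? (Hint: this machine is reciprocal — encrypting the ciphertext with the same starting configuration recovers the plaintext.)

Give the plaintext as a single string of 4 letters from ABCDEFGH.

Char 1 ('A'): step: R->7, L=7; A->plug->A->R->F->L->C->refl->G->L'->G->R'->E->plug->E
Char 2 ('F'): step: R->0, L->0 (L advanced); F->plug->F->R->C->L->D->refl->F->L'->F->R'->D->plug->D
Char 3 ('A'): step: R->1, L=0; A->plug->A->R->C->L->D->refl->F->L'->F->R'->D->plug->D
Char 4 ('G'): step: R->2, L=0; G->plug->G->R->G->L->E->refl->B->L'->E->R'->C->plug->C

Answer: EDDC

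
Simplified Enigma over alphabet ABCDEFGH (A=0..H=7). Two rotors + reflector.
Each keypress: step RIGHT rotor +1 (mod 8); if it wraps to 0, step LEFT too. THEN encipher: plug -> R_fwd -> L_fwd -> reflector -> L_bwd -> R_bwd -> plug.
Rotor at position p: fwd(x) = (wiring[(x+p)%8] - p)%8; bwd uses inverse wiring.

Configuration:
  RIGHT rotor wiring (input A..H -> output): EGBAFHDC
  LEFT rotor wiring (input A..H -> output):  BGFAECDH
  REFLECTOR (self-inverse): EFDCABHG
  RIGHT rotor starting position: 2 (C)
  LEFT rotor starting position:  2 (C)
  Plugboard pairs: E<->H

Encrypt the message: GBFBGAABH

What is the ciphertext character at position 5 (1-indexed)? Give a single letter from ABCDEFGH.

Char 1 ('G'): step: R->3, L=2; G->plug->G->R->D->L->A->refl->E->L'->H->R'->E->plug->H
Char 2 ('B'): step: R->4, L=2; B->plug->B->R->D->L->A->refl->E->L'->H->R'->C->plug->C
Char 3 ('F'): step: R->5, L=2; F->plug->F->R->E->L->B->refl->F->L'->F->R'->C->plug->C
Char 4 ('B'): step: R->6, L=2; B->plug->B->R->E->L->B->refl->F->L'->F->R'->A->plug->A
Char 5 ('G'): step: R->7, L=2; G->plug->G->R->A->L->D->refl->C->L'->C->R'->D->plug->D

D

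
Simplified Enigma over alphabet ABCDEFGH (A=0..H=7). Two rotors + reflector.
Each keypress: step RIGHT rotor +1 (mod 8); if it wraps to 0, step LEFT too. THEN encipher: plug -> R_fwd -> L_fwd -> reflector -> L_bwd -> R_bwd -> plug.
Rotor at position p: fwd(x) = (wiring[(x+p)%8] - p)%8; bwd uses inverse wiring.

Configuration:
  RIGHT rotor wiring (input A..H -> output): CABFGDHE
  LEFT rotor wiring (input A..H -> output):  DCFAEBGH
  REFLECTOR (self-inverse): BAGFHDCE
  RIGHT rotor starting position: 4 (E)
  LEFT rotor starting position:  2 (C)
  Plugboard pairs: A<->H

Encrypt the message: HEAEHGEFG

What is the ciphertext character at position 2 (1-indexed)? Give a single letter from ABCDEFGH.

Char 1 ('H'): step: R->5, L=2; H->plug->A->R->G->L->B->refl->A->L'->H->R'->C->plug->C
Char 2 ('E'): step: R->6, L=2; E->plug->E->R->D->L->H->refl->E->L'->E->R'->C->plug->C

C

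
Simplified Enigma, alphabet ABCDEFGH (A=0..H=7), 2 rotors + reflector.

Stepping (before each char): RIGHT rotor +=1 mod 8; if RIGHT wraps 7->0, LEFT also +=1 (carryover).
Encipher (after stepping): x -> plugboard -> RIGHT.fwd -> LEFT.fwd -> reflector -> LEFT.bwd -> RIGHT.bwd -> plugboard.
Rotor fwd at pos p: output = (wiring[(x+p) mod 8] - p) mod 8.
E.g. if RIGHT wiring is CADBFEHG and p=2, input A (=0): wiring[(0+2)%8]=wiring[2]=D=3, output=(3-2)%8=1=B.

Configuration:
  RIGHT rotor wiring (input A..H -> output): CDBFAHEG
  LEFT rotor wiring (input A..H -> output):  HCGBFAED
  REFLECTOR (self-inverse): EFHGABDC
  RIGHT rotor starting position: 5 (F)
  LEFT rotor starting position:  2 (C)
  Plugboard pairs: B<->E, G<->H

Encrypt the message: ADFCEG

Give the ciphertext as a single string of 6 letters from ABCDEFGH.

Char 1 ('A'): step: R->6, L=2; A->plug->A->R->G->L->F->refl->B->L'->F->R'->D->plug->D
Char 2 ('D'): step: R->7, L=2; D->plug->D->R->C->L->D->refl->G->L'->D->R'->B->plug->E
Char 3 ('F'): step: R->0, L->3 (L advanced); F->plug->F->R->H->L->D->refl->G->L'->A->R'->E->plug->B
Char 4 ('C'): step: R->1, L=3; C->plug->C->R->E->L->A->refl->E->L'->F->R'->G->plug->H
Char 5 ('E'): step: R->2, L=3; E->plug->B->R->D->L->B->refl->F->L'->C->R'->E->plug->B
Char 6 ('G'): step: R->3, L=3; G->plug->H->R->G->L->H->refl->C->L'->B->R'->D->plug->D

Answer: DEBHBD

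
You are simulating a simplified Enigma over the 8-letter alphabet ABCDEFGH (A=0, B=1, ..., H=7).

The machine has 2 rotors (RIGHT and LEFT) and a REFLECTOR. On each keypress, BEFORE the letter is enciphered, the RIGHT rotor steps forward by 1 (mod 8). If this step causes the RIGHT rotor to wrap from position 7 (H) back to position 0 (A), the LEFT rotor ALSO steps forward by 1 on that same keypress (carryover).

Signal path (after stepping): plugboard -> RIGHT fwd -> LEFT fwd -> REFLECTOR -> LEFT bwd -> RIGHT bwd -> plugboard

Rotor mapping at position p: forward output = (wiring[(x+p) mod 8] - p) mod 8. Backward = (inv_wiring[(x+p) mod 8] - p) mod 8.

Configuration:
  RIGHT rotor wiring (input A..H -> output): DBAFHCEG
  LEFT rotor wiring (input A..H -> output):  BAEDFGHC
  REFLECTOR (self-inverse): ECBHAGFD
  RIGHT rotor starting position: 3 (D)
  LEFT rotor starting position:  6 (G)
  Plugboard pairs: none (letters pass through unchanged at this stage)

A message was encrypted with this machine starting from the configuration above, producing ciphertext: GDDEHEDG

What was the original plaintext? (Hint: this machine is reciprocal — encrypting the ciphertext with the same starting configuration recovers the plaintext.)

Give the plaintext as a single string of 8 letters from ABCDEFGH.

Char 1 ('G'): step: R->4, L=6; G->plug->G->R->E->L->G->refl->F->L'->F->R'->F->plug->F
Char 2 ('D'): step: R->5, L=6; D->plug->D->R->G->L->H->refl->D->L'->C->R'->H->plug->H
Char 3 ('D'): step: R->6, L=6; D->plug->D->R->D->L->C->refl->B->L'->A->R'->B->plug->B
Char 4 ('E'): step: R->7, L=6; E->plug->E->R->G->L->H->refl->D->L'->C->R'->C->plug->C
Char 5 ('H'): step: R->0, L->7 (L advanced); H->plug->H->R->G->L->H->refl->D->L'->A->R'->C->plug->C
Char 6 ('E'): step: R->1, L=7; E->plug->E->R->B->L->C->refl->B->L'->C->R'->H->plug->H
Char 7 ('D'): step: R->2, L=7; D->plug->D->R->A->L->D->refl->H->L'->G->R'->A->plug->A
Char 8 ('G'): step: R->3, L=7; G->plug->G->R->G->L->H->refl->D->L'->A->R'->F->plug->F

Answer: FHBCCHAF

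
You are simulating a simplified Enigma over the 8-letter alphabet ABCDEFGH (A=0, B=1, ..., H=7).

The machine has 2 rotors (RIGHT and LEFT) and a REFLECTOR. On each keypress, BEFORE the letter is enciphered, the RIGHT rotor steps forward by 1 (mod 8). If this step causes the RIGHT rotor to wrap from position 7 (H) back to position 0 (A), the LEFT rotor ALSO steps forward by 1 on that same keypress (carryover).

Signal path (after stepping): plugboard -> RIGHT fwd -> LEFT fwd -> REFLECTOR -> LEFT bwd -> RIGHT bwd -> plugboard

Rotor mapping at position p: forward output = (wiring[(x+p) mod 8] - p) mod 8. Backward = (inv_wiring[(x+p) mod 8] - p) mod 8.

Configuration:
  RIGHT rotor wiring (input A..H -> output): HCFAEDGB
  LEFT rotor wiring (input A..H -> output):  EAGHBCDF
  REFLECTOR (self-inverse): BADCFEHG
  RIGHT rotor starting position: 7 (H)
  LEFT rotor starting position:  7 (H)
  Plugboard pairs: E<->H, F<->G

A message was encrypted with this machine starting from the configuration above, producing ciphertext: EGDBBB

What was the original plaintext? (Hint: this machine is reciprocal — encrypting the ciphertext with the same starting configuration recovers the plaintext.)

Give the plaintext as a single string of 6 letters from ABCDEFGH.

Answer: HEHGAC

Derivation:
Char 1 ('E'): step: R->0, L->0 (L advanced); E->plug->H->R->B->L->A->refl->B->L'->E->R'->E->plug->H
Char 2 ('G'): step: R->1, L=0; G->plug->F->R->F->L->C->refl->D->L'->G->R'->H->plug->E
Char 3 ('D'): step: R->2, L=0; D->plug->D->R->B->L->A->refl->B->L'->E->R'->E->plug->H
Char 4 ('B'): step: R->3, L=0; B->plug->B->R->B->L->A->refl->B->L'->E->R'->F->plug->G
Char 5 ('B'): step: R->4, L=0; B->plug->B->R->H->L->F->refl->E->L'->A->R'->A->plug->A
Char 6 ('B'): step: R->5, L=0; B->plug->B->R->B->L->A->refl->B->L'->E->R'->C->plug->C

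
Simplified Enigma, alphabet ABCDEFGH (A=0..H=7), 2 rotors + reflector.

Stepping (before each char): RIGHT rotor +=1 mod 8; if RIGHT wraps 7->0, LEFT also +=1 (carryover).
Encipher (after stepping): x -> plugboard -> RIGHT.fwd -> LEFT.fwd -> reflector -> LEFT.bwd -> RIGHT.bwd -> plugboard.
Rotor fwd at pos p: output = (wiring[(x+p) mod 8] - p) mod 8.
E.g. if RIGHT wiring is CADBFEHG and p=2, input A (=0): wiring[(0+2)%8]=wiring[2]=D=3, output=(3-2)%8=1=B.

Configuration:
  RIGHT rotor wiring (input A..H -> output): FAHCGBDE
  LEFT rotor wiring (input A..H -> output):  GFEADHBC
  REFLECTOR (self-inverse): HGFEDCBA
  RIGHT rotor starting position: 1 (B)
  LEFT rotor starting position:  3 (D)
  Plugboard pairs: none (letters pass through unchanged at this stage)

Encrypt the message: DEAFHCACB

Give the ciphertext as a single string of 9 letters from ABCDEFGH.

Answer: GHBGCHGAH

Derivation:
Char 1 ('D'): step: R->2, L=3; D->plug->D->R->H->L->B->refl->G->L'->D->R'->G->plug->G
Char 2 ('E'): step: R->3, L=3; E->plug->E->R->B->L->A->refl->H->L'->E->R'->H->plug->H
Char 3 ('A'): step: R->4, L=3; A->plug->A->R->C->L->E->refl->D->L'->F->R'->B->plug->B
Char 4 ('F'): step: R->5, L=3; F->plug->F->R->C->L->E->refl->D->L'->F->R'->G->plug->G
Char 5 ('H'): step: R->6, L=3; H->plug->H->R->D->L->G->refl->B->L'->H->R'->C->plug->C
Char 6 ('C'): step: R->7, L=3; C->plug->C->R->B->L->A->refl->H->L'->E->R'->H->plug->H
Char 7 ('A'): step: R->0, L->4 (L advanced); A->plug->A->R->F->L->B->refl->G->L'->D->R'->G->plug->G
Char 8 ('C'): step: R->1, L=4; C->plug->C->R->B->L->D->refl->E->L'->H->R'->A->plug->A
Char 9 ('B'): step: R->2, L=4; B->plug->B->R->A->L->H->refl->A->L'->G->R'->H->plug->H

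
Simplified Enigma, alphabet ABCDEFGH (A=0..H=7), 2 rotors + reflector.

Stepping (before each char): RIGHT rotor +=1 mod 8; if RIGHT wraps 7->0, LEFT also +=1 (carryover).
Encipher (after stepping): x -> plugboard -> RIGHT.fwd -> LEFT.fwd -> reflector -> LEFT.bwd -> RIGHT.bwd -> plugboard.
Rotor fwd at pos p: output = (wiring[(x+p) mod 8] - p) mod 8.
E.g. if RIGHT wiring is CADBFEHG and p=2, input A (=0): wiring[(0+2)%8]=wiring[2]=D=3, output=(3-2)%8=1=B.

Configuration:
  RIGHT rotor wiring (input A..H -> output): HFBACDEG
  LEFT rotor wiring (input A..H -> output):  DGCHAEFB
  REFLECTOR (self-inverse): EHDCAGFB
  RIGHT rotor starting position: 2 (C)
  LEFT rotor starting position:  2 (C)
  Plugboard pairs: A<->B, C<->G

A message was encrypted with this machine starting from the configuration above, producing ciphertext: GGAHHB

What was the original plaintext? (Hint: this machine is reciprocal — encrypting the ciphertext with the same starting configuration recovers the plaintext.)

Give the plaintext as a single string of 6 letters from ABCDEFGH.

Char 1 ('G'): step: R->3, L=2; G->plug->C->R->A->L->A->refl->E->L'->H->R'->B->plug->A
Char 2 ('G'): step: R->4, L=2; G->plug->C->R->A->L->A->refl->E->L'->H->R'->B->plug->A
Char 3 ('A'): step: R->5, L=2; A->plug->B->R->H->L->E->refl->A->L'->A->R'->E->plug->E
Char 4 ('H'): step: R->6, L=2; H->plug->H->R->F->L->H->refl->B->L'->G->R'->A->plug->B
Char 5 ('H'): step: R->7, L=2; H->plug->H->R->F->L->H->refl->B->L'->G->R'->C->plug->G
Char 6 ('B'): step: R->0, L->3 (L advanced); B->plug->A->R->H->L->H->refl->B->L'->C->R'->E->plug->E

Answer: AAEBGE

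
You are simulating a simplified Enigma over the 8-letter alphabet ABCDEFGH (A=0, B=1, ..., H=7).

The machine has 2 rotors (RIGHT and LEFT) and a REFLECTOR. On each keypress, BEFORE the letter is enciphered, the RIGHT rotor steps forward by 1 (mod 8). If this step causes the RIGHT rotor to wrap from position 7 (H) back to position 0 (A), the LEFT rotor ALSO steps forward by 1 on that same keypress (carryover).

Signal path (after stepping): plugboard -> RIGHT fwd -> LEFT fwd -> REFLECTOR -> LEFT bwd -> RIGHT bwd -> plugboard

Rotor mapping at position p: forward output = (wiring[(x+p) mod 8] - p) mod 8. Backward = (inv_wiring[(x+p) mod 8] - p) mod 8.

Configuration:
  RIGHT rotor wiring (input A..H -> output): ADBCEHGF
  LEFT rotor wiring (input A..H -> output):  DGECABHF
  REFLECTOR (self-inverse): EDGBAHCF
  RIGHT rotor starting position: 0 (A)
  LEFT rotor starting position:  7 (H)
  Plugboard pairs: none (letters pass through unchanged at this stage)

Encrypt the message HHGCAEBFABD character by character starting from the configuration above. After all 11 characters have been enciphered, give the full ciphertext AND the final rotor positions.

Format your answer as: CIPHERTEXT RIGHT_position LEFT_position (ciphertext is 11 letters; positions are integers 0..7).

Char 1 ('H'): step: R->1, L=7; H->plug->H->R->H->L->A->refl->E->L'->B->R'->C->plug->C
Char 2 ('H'): step: R->2, L=7; H->plug->H->R->B->L->E->refl->A->L'->H->R'->A->plug->A
Char 3 ('G'): step: R->3, L=7; G->plug->G->R->A->L->G->refl->C->L'->G->R'->H->plug->H
Char 4 ('C'): step: R->4, L=7; C->plug->C->R->C->L->H->refl->F->L'->D->R'->B->plug->B
Char 5 ('A'): step: R->5, L=7; A->plug->A->R->C->L->H->refl->F->L'->D->R'->D->plug->D
Char 6 ('E'): step: R->6, L=7; E->plug->E->R->D->L->F->refl->H->L'->C->R'->C->plug->C
Char 7 ('B'): step: R->7, L=7; B->plug->B->R->B->L->E->refl->A->L'->H->R'->H->plug->H
Char 8 ('F'): step: R->0, L->0 (L advanced); F->plug->F->R->H->L->F->refl->H->L'->G->R'->G->plug->G
Char 9 ('A'): step: R->1, L=0; A->plug->A->R->C->L->E->refl->A->L'->E->R'->G->plug->G
Char 10 ('B'): step: R->2, L=0; B->plug->B->R->A->L->D->refl->B->L'->F->R'->D->plug->D
Char 11 ('D'): step: R->3, L=0; D->plug->D->R->D->L->C->refl->G->L'->B->R'->B->plug->B
Final: ciphertext=CAHBDCHGGDB, RIGHT=3, LEFT=0

Answer: CAHBDCHGGDB 3 0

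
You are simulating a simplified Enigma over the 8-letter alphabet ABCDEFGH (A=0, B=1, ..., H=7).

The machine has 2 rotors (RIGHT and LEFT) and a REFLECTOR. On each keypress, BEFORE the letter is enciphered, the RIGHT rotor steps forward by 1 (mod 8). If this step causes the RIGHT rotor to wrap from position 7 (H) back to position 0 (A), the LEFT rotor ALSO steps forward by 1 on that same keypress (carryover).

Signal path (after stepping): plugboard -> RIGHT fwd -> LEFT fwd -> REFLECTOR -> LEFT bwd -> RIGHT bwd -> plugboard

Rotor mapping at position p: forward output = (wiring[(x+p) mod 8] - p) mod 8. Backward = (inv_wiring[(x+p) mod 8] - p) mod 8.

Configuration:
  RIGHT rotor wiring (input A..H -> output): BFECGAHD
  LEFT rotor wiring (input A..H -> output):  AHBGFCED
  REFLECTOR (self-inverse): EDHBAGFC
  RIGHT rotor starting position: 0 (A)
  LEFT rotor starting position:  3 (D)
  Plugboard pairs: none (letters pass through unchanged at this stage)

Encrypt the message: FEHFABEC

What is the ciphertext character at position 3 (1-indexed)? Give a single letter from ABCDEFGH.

Char 1 ('F'): step: R->1, L=3; F->plug->F->R->G->L->E->refl->A->L'->E->R'->A->plug->A
Char 2 ('E'): step: R->2, L=3; E->plug->E->R->F->L->F->refl->G->L'->H->R'->G->plug->G
Char 3 ('H'): step: R->3, L=3; H->plug->H->R->B->L->C->refl->H->L'->C->R'->G->plug->G

G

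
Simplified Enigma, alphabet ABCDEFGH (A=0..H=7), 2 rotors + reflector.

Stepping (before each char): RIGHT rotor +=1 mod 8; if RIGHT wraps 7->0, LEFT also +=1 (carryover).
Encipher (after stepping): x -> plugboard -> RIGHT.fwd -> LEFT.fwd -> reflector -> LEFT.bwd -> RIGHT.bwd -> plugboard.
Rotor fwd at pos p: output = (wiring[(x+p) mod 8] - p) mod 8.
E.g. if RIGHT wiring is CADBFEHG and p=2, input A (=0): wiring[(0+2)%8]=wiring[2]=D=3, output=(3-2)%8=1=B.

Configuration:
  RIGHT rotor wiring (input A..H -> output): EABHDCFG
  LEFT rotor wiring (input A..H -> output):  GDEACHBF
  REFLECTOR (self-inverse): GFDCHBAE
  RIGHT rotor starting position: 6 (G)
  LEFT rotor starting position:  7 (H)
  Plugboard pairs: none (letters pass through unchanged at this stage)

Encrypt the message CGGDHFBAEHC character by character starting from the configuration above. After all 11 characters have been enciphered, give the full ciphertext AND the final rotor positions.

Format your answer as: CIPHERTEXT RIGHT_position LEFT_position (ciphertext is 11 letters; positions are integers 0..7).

Char 1 ('C'): step: R->7, L=7; C->plug->C->R->B->L->H->refl->E->L'->C->R'->D->plug->D
Char 2 ('G'): step: R->0, L->0 (L advanced); G->plug->G->R->F->L->H->refl->E->L'->C->R'->F->plug->F
Char 3 ('G'): step: R->1, L=0; G->plug->G->R->F->L->H->refl->E->L'->C->R'->D->plug->D
Char 4 ('D'): step: R->2, L=0; D->plug->D->R->A->L->G->refl->A->L'->D->R'->E->plug->E
Char 5 ('H'): step: R->3, L=0; H->plug->H->R->G->L->B->refl->F->L'->H->R'->C->plug->C
Char 6 ('F'): step: R->4, L=0; F->plug->F->R->E->L->C->refl->D->L'->B->R'->C->plug->C
Char 7 ('B'): step: R->5, L=0; B->plug->B->R->A->L->G->refl->A->L'->D->R'->E->plug->E
Char 8 ('A'): step: R->6, L=0; A->plug->A->R->H->L->F->refl->B->L'->G->R'->C->plug->C
Char 9 ('E'): step: R->7, L=0; E->plug->E->R->A->L->G->refl->A->L'->D->R'->G->plug->G
Char 10 ('H'): step: R->0, L->1 (L advanced); H->plug->H->R->G->L->E->refl->H->L'->C->R'->F->plug->F
Char 11 ('C'): step: R->1, L=1; C->plug->C->R->G->L->E->refl->H->L'->C->R'->D->plug->D
Final: ciphertext=DFDECCECGFD, RIGHT=1, LEFT=1

Answer: DFDECCECGFD 1 1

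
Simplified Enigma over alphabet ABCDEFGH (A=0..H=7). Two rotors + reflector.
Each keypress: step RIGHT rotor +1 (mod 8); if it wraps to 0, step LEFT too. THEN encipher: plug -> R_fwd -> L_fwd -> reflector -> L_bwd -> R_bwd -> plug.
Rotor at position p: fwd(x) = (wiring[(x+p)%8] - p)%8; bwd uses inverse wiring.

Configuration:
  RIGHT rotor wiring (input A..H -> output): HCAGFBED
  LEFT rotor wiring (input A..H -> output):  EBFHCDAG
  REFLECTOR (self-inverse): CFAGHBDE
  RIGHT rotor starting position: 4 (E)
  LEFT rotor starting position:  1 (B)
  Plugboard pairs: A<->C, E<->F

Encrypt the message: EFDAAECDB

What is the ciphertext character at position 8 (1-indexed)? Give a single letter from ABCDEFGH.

Char 1 ('E'): step: R->5, L=1; E->plug->F->R->D->L->B->refl->F->L'->G->R'->C->plug->A
Char 2 ('F'): step: R->6, L=1; F->plug->E->R->C->L->G->refl->D->L'->H->R'->G->plug->G
Char 3 ('D'): step: R->7, L=1; D->plug->D->R->B->L->E->refl->H->L'->F->R'->H->plug->H
Char 4 ('A'): step: R->0, L->2 (L advanced); A->plug->C->R->A->L->D->refl->G->L'->E->R'->G->plug->G
Char 5 ('A'): step: R->1, L=2; A->plug->C->R->F->L->E->refl->H->L'->H->R'->B->plug->B
Char 6 ('E'): step: R->2, L=2; E->plug->F->R->B->L->F->refl->B->L'->D->R'->C->plug->A
Char 7 ('C'): step: R->3, L=2; C->plug->A->R->D->L->B->refl->F->L'->B->R'->D->plug->D
Char 8 ('D'): step: R->4, L=2; D->plug->D->R->H->L->H->refl->E->L'->F->R'->B->plug->B

B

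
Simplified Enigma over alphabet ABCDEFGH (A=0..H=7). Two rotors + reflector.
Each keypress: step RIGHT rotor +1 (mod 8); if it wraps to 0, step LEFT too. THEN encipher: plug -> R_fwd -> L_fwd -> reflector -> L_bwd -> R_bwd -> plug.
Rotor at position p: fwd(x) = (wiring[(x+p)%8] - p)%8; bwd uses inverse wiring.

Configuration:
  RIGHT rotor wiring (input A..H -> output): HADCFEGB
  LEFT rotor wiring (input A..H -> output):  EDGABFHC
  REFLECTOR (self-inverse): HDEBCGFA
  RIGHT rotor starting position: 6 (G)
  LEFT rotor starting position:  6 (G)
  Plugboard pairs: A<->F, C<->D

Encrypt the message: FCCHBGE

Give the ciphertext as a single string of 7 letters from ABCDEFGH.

Char 1 ('F'): step: R->7, L=6; F->plug->A->R->C->L->G->refl->F->L'->D->R'->E->plug->E
Char 2 ('C'): step: R->0, L->7 (L advanced); C->plug->D->R->C->L->E->refl->C->L'->F->R'->E->plug->E
Char 3 ('C'): step: R->1, L=7; C->plug->D->R->E->L->B->refl->D->L'->A->R'->G->plug->G
Char 4 ('H'): step: R->2, L=7; H->plug->H->R->G->L->G->refl->F->L'->B->R'->A->plug->F
Char 5 ('B'): step: R->3, L=7; B->plug->B->R->C->L->E->refl->C->L'->F->R'->G->plug->G
Char 6 ('G'): step: R->4, L=7; G->plug->G->R->H->L->A->refl->H->L'->D->R'->E->plug->E
Char 7 ('E'): step: R->5, L=7; E->plug->E->R->D->L->H->refl->A->L'->H->R'->A->plug->F

Answer: EEGFGEF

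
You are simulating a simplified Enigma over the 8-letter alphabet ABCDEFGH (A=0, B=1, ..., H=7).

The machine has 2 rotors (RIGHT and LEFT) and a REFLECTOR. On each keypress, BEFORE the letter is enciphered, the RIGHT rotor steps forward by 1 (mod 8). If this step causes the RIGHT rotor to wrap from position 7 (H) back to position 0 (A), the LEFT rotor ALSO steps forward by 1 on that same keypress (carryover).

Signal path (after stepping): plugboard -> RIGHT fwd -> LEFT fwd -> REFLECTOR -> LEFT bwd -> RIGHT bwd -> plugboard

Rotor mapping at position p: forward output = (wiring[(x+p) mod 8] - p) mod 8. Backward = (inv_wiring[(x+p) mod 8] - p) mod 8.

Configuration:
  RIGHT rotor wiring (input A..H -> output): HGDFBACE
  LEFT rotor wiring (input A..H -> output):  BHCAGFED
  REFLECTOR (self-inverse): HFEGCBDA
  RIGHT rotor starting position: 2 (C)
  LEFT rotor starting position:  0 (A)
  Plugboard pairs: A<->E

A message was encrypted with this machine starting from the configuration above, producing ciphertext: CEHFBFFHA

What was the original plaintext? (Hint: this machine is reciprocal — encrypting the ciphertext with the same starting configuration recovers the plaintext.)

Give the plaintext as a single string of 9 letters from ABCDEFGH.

Char 1 ('C'): step: R->3, L=0; C->plug->C->R->F->L->F->refl->B->L'->A->R'->H->plug->H
Char 2 ('E'): step: R->4, L=0; E->plug->A->R->F->L->F->refl->B->L'->A->R'->D->plug->D
Char 3 ('H'): step: R->5, L=0; H->plug->H->R->E->L->G->refl->D->L'->H->R'->C->plug->C
Char 4 ('F'): step: R->6, L=0; F->plug->F->R->H->L->D->refl->G->L'->E->R'->A->plug->E
Char 5 ('B'): step: R->7, L=0; B->plug->B->R->A->L->B->refl->F->L'->F->R'->A->plug->E
Char 6 ('F'): step: R->0, L->1 (L advanced); F->plug->F->R->A->L->G->refl->D->L'->F->R'->D->plug->D
Char 7 ('F'): step: R->1, L=1; F->plug->F->R->B->L->B->refl->F->L'->D->R'->G->plug->G
Char 8 ('H'): step: R->2, L=1; H->plug->H->R->E->L->E->refl->C->L'->G->R'->D->plug->D
Char 9 ('A'): step: R->3, L=1; A->plug->E->R->B->L->B->refl->F->L'->D->R'->G->plug->G

Answer: HDCEEDGDG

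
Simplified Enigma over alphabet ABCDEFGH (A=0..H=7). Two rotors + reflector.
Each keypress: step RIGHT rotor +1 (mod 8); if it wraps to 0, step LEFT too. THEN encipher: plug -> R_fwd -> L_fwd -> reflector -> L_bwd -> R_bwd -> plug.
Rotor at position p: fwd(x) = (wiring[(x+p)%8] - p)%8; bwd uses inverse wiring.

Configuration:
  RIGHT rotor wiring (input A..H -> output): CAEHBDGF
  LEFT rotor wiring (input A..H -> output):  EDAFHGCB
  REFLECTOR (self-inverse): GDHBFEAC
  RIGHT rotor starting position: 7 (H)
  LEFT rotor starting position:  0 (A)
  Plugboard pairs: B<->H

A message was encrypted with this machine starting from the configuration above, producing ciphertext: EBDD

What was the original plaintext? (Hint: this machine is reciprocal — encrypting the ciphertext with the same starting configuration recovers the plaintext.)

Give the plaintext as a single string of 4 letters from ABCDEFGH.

Answer: HDGH

Derivation:
Char 1 ('E'): step: R->0, L->1 (L advanced); E->plug->E->R->B->L->H->refl->C->L'->A->R'->B->plug->H
Char 2 ('B'): step: R->1, L=1; B->plug->H->R->B->L->H->refl->C->L'->A->R'->D->plug->D
Char 3 ('D'): step: R->2, L=1; D->plug->D->R->B->L->H->refl->C->L'->A->R'->G->plug->G
Char 4 ('D'): step: R->3, L=1; D->plug->D->R->D->L->G->refl->A->L'->G->R'->B->plug->H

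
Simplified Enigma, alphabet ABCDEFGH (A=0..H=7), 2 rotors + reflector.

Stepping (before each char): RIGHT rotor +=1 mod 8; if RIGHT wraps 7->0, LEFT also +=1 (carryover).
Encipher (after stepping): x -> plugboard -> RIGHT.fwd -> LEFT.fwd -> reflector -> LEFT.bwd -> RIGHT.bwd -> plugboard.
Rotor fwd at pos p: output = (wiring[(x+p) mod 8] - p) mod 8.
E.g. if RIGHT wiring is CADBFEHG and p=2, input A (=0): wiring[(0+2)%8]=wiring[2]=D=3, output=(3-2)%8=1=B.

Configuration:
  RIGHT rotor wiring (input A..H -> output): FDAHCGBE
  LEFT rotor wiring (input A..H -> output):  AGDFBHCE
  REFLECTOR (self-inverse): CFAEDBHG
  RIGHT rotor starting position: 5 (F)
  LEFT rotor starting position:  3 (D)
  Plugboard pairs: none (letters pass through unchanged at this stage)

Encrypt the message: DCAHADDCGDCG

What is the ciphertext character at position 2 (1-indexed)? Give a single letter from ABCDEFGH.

Char 1 ('D'): step: R->6, L=3; D->plug->D->R->F->L->F->refl->B->L'->E->R'->G->plug->G
Char 2 ('C'): step: R->7, L=3; C->plug->C->R->E->L->B->refl->F->L'->F->R'->A->plug->A

A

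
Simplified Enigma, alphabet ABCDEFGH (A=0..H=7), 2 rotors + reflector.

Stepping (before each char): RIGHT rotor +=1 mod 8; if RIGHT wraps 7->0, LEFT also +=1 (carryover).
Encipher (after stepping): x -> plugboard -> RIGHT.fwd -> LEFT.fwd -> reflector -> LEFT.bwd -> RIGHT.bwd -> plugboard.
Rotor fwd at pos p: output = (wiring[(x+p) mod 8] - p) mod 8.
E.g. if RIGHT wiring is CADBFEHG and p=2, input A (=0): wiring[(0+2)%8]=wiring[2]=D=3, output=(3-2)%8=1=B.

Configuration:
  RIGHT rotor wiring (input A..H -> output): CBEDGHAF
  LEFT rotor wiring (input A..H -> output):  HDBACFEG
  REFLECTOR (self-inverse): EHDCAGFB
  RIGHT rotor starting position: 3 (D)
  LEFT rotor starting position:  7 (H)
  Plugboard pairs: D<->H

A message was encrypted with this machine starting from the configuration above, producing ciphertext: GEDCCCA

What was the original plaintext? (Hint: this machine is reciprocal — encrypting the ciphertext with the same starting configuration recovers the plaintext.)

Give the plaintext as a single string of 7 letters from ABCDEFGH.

Answer: CCADBAG

Derivation:
Char 1 ('G'): step: R->4, L=7; G->plug->G->R->A->L->H->refl->B->L'->E->R'->C->plug->C
Char 2 ('E'): step: R->5, L=7; E->plug->E->R->E->L->B->refl->H->L'->A->R'->C->plug->C
Char 3 ('D'): step: R->6, L=7; D->plug->H->R->B->L->A->refl->E->L'->C->R'->A->plug->A
Char 4 ('C'): step: R->7, L=7; C->plug->C->R->C->L->E->refl->A->L'->B->R'->H->plug->D
Char 5 ('C'): step: R->0, L->0 (L advanced); C->plug->C->R->E->L->C->refl->D->L'->B->R'->B->plug->B
Char 6 ('C'): step: R->1, L=0; C->plug->C->R->C->L->B->refl->H->L'->A->R'->A->plug->A
Char 7 ('A'): step: R->2, L=0; A->plug->A->R->C->L->B->refl->H->L'->A->R'->G->plug->G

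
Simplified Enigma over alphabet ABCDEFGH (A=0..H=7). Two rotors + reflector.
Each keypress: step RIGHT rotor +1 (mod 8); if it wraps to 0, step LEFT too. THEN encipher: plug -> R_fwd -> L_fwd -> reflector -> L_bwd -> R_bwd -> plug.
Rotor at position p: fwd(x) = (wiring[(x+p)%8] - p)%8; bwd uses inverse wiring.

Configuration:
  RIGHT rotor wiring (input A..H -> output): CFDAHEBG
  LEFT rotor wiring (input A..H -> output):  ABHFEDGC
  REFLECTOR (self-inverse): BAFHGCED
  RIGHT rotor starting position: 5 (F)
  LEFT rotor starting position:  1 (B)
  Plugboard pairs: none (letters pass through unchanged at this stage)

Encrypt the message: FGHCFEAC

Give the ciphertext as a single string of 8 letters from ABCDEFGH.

Char 1 ('F'): step: R->6, L=1; F->plug->F->R->C->L->E->refl->G->L'->B->R'->G->plug->G
Char 2 ('G'): step: R->7, L=1; G->plug->G->R->F->L->F->refl->C->L'->E->R'->D->plug->D
Char 3 ('H'): step: R->0, L->2 (L advanced); H->plug->H->R->G->L->G->refl->E->L'->E->R'->F->plug->F
Char 4 ('C'): step: R->1, L=2; C->plug->C->R->H->L->H->refl->D->L'->B->R'->H->plug->H
Char 5 ('F'): step: R->2, L=2; F->plug->F->R->E->L->E->refl->G->L'->G->R'->B->plug->B
Char 6 ('E'): step: R->3, L=2; E->plug->E->R->D->L->B->refl->A->L'->F->R'->A->plug->A
Char 7 ('A'): step: R->4, L=2; A->plug->A->R->D->L->B->refl->A->L'->F->R'->C->plug->C
Char 8 ('C'): step: R->5, L=2; C->plug->C->R->B->L->D->refl->H->L'->H->R'->A->plug->A

Answer: GDFHBACA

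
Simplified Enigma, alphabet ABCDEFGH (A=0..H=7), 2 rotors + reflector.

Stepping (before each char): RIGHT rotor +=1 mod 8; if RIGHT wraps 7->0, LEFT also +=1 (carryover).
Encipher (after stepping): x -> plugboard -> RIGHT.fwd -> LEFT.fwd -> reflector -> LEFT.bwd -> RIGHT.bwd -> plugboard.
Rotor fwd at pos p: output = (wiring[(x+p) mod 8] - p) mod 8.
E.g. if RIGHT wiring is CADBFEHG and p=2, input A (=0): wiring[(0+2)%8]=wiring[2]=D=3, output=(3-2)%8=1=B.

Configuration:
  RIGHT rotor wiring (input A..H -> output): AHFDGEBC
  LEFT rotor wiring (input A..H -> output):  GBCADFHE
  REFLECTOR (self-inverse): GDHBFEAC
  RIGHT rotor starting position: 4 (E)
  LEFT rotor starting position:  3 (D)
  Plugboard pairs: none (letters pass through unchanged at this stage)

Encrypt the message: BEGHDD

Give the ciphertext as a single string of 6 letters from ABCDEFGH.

Char 1 ('B'): step: R->5, L=3; B->plug->B->R->E->L->B->refl->D->L'->F->R'->C->plug->C
Char 2 ('E'): step: R->6, L=3; E->plug->E->R->H->L->H->refl->C->L'->C->R'->C->plug->C
Char 3 ('G'): step: R->7, L=3; G->plug->G->R->F->L->D->refl->B->L'->E->R'->E->plug->E
Char 4 ('H'): step: R->0, L->4 (L advanced); H->plug->H->R->C->L->D->refl->B->L'->B->R'->G->plug->G
Char 5 ('D'): step: R->1, L=4; D->plug->D->R->F->L->F->refl->E->L'->H->R'->H->plug->H
Char 6 ('D'): step: R->2, L=4; D->plug->D->R->C->L->D->refl->B->L'->B->R'->B->plug->B

Answer: CCEGHB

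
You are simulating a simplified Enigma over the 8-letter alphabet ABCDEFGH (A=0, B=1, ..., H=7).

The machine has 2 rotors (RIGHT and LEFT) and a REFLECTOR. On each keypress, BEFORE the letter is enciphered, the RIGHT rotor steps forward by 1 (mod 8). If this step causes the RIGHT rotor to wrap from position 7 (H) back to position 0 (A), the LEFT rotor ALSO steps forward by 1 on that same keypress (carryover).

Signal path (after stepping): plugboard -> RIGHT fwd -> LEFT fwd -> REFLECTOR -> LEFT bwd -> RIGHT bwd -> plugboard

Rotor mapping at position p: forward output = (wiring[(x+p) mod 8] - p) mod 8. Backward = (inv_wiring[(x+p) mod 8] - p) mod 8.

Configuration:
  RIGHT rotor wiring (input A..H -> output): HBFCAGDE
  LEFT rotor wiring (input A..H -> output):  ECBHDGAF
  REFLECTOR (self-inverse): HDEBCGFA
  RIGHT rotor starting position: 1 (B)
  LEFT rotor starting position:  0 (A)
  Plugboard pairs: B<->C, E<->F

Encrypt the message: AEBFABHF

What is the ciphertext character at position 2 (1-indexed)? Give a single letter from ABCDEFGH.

Char 1 ('A'): step: R->2, L=0; A->plug->A->R->D->L->H->refl->A->L'->G->R'->C->plug->B
Char 2 ('E'): step: R->3, L=0; E->plug->F->R->E->L->D->refl->B->L'->C->R'->H->plug->H

H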